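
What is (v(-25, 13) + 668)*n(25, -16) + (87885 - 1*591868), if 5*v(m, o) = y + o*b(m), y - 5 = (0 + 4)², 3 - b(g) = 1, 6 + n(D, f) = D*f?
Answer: -3895037/5 ≈ -7.7901e+5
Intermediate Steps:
n(D, f) = -6 + D*f
b(g) = 2 (b(g) = 3 - 1*1 = 3 - 1 = 2)
y = 21 (y = 5 + (0 + 4)² = 5 + 4² = 5 + 16 = 21)
v(m, o) = 21/5 + 2*o/5 (v(m, o) = (21 + o*2)/5 = (21 + 2*o)/5 = 21/5 + 2*o/5)
(v(-25, 13) + 668)*n(25, -16) + (87885 - 1*591868) = ((21/5 + (⅖)*13) + 668)*(-6 + 25*(-16)) + (87885 - 1*591868) = ((21/5 + 26/5) + 668)*(-6 - 400) + (87885 - 591868) = (47/5 + 668)*(-406) - 503983 = (3387/5)*(-406) - 503983 = -1375122/5 - 503983 = -3895037/5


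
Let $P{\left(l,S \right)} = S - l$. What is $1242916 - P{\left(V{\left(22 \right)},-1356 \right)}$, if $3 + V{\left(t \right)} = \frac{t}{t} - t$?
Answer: $1244248$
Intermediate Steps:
$V{\left(t \right)} = -2 - t$ ($V{\left(t \right)} = -3 - \left(t - \frac{t}{t}\right) = -3 - \left(-1 + t\right) = -2 - t$)
$1242916 - P{\left(V{\left(22 \right)},-1356 \right)} = 1242916 - \left(-1356 - \left(-2 - 22\right)\right) = 1242916 - \left(-1356 - -24\right) = 1242916 - \left(-1356 + 24\right) = 1242916 - -1332 = 1242916 + 1332 = 1244248$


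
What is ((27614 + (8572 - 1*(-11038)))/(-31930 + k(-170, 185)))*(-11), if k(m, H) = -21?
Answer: 519464/31951 ≈ 16.258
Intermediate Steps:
((27614 + (8572 - 1*(-11038)))/(-31930 + k(-170, 185)))*(-11) = ((27614 + (8572 - 1*(-11038)))/(-31930 - 21))*(-11) = ((27614 + (8572 + 11038))/(-31951))*(-11) = ((27614 + 19610)*(-1/31951))*(-11) = (47224*(-1/31951))*(-11) = -47224/31951*(-11) = 519464/31951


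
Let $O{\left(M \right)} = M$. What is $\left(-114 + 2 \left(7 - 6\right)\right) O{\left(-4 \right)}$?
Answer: $448$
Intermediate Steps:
$\left(-114 + 2 \left(7 - 6\right)\right) O{\left(-4 \right)} = \left(-114 + 2 \left(7 - 6\right)\right) \left(-4\right) = \left(-114 + 2 \cdot 1\right) \left(-4\right) = \left(-114 + 2\right) \left(-4\right) = \left(-112\right) \left(-4\right) = 448$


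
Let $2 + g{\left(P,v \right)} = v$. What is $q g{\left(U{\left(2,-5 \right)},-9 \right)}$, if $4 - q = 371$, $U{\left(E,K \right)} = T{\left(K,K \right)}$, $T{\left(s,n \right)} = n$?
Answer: $4037$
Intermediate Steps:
$U{\left(E,K \right)} = K$
$g{\left(P,v \right)} = -2 + v$
$q = -367$ ($q = 4 - 371 = -367$)
$q g{\left(U{\left(2,-5 \right)},-9 \right)} = - 367 \left(-2 - 9\right) = \left(-367\right) \left(-11\right) = 4037$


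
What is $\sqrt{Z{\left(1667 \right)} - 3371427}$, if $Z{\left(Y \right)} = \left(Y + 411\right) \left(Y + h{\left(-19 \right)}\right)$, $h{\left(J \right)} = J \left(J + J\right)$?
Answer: $\sqrt{1592915} \approx 1262.1$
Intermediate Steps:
$h{\left(J \right)} = 2 J^{2}$ ($h{\left(J \right)} = J 2 J = 2 J^{2}$)
$Z{\left(Y \right)} = \left(411 + Y\right) \left(722 + Y\right)$ ($Z{\left(Y \right)} = \left(Y + 411\right) \left(Y + 2 \left(-19\right)^{2}\right) = \left(411 + Y\right) \left(Y + 2 \cdot 361\right) = \left(411 + Y\right) \left(Y + 722\right) = \left(411 + Y\right) \left(722 + Y\right)$)
$\sqrt{Z{\left(1667 \right)} - 3371427} = \sqrt{\left(296742 + 1667^{2} + 1133 \cdot 1667\right) - 3371427} = \sqrt{\left(296742 + 2778889 + 1888711\right) - 3371427} = \sqrt{4964342 - 3371427} = \sqrt{1592915}$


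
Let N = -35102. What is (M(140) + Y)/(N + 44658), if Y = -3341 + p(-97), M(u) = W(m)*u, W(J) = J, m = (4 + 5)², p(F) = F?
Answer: 3951/4778 ≈ 0.82691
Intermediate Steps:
m = 81 (m = 9² = 81)
M(u) = 81*u
Y = -3438 (Y = -3341 - 97 = -3438)
(M(140) + Y)/(N + 44658) = (81*140 - 3438)/(-35102 + 44658) = (11340 - 3438)/9556 = 7902*(1/9556) = 3951/4778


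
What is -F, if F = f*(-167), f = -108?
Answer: -18036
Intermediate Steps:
F = 18036 (F = -108*(-167) = 18036)
-F = -1*18036 = -18036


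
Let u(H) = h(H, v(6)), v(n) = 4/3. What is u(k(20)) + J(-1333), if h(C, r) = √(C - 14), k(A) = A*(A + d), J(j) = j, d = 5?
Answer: -1333 + 9*√6 ≈ -1311.0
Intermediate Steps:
v(n) = 4/3 (v(n) = 4*(⅓) = 4/3)
k(A) = A*(5 + A) (k(A) = A*(A + 5) = A*(5 + A))
h(C, r) = √(-14 + C)
u(H) = √(-14 + H)
u(k(20)) + J(-1333) = √(-14 + 20*(5 + 20)) - 1333 = √(-14 + 20*25) - 1333 = √(-14 + 500) - 1333 = √486 - 1333 = 9*√6 - 1333 = -1333 + 9*√6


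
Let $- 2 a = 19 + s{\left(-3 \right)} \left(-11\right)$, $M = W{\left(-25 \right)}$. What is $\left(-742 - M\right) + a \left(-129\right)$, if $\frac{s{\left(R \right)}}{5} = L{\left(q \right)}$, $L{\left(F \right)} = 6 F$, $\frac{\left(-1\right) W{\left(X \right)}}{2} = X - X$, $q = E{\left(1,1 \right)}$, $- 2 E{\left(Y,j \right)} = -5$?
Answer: $-52729$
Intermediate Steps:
$E{\left(Y,j \right)} = \frac{5}{2}$ ($E{\left(Y,j \right)} = \left(- \frac{1}{2}\right) \left(-5\right) = \frac{5}{2}$)
$q = \frac{5}{2} \approx 2.5$
$W{\left(X \right)} = 0$ ($W{\left(X \right)} = - 2 \left(X - X\right) = \left(-2\right) 0 = 0$)
$M = 0$
$s{\left(R \right)} = 75$ ($s{\left(R \right)} = 5 \cdot 6 \cdot \frac{5}{2} = 5 \cdot 15 = 75$)
$a = 403$ ($a = - \frac{19 + 75 \left(-11\right)}{2} = - \frac{19 - 825}{2} = \left(- \frac{1}{2}\right) \left(-806\right) = 403$)
$\left(-742 - M\right) + a \left(-129\right) = \left(-742 - 0\right) + 403 \left(-129\right) = \left(-742 + 0\right) - 51987 = -742 - 51987 = -52729$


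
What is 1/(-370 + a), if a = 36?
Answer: -1/334 ≈ -0.0029940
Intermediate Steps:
1/(-370 + a) = 1/(-370 + 36) = 1/(-334) = -1/334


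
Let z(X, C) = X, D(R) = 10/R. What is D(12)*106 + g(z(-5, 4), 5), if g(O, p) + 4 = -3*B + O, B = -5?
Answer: 283/3 ≈ 94.333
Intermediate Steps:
g(O, p) = 11 + O (g(O, p) = -4 + (-3*(-5) + O) = -4 + (15 + O) = 11 + O)
D(12)*106 + g(z(-5, 4), 5) = (10/12)*106 + (11 - 5) = (10*(1/12))*106 + 6 = (5/6)*106 + 6 = 265/3 + 6 = 283/3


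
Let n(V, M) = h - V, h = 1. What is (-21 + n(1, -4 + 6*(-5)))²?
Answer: 441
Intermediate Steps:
n(V, M) = 1 - V
(-21 + n(1, -4 + 6*(-5)))² = (-21 + (1 - 1*1))² = (-21 + (1 - 1))² = (-21 + 0)² = (-21)² = 441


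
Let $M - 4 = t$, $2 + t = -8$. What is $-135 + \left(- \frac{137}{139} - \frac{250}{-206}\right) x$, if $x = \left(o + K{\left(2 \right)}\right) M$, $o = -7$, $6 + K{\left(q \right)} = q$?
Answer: $- \frac{1717371}{14317} \approx -119.95$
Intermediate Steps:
$t = -10$ ($t = -2 - 8 = -10$)
$K{\left(q \right)} = -6 + q$
$M = -6$ ($M = 4 - 10 = -6$)
$x = 66$ ($x = \left(-7 + \left(-6 + 2\right)\right) \left(-6\right) = \left(-7 - 4\right) \left(-6\right) = \left(-11\right) \left(-6\right) = 66$)
$-135 + \left(- \frac{137}{139} - \frac{250}{-206}\right) x = -135 + \left(- \frac{137}{139} - \frac{250}{-206}\right) 66 = -135 + \left(\left(-137\right) \frac{1}{139} - - \frac{125}{103}\right) 66 = -135 + \left(- \frac{137}{139} + \frac{125}{103}\right) 66 = -135 + \frac{3264}{14317} \cdot 66 = -135 + \frac{215424}{14317} = - \frac{1717371}{14317}$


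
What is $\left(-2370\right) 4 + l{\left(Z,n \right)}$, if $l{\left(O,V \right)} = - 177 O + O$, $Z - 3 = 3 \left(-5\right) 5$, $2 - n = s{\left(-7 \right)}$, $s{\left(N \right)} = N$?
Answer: $3192$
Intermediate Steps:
$n = 9$ ($n = 2 - -7 = 2 + 7 = 9$)
$Z = -72$ ($Z = 3 + 3 \left(-5\right) 5 = 3 - 75 = -72$)
$l{\left(O,V \right)} = - 176 O$
$\left(-2370\right) 4 + l{\left(Z,n \right)} = \left(-2370\right) 4 - -12672 = -9480 + 12672 = 3192$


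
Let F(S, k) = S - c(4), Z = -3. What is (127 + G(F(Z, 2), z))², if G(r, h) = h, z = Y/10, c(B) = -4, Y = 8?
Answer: 408321/25 ≈ 16333.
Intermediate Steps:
F(S, k) = 4 + S (F(S, k) = S - 1*(-4) = S + 4 = 4 + S)
z = ⅘ (z = 8/10 = 8*(⅒) = ⅘ ≈ 0.80000)
(127 + G(F(Z, 2), z))² = (127 + ⅘)² = (639/5)² = 408321/25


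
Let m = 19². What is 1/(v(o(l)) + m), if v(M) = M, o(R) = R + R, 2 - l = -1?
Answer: 1/367 ≈ 0.0027248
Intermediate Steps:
l = 3 (l = 2 - 1*(-1) = 2 + 1 = 3)
o(R) = 2*R
m = 361
1/(v(o(l)) + m) = 1/(2*3 + 361) = 1/(6 + 361) = 1/367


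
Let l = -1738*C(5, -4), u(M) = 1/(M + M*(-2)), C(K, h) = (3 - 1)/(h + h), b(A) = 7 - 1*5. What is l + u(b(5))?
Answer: 434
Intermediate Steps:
b(A) = 2 (b(A) = 7 - 5 = 2)
C(K, h) = 1/h (C(K, h) = 2/((2*h)) = 2*(1/(2*h)) = 1/h)
u(M) = -1/M (u(M) = 1/(M - 2*M) = 1/(-M) = -1/M)
l = 869/2 (l = -1738/(-4) = -1738*(-¼) = 869/2 ≈ 434.50)
l + u(b(5)) = 869/2 - 1/2 = 869/2 - 1*½ = 869/2 - ½ = 434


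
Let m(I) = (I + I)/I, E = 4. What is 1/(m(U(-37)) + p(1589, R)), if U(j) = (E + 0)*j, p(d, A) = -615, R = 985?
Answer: -1/613 ≈ -0.0016313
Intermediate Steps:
U(j) = 4*j (U(j) = (4 + 0)*j = 4*j)
m(I) = 2 (m(I) = (2*I)/I = 2)
1/(m(U(-37)) + p(1589, R)) = 1/(2 - 615) = 1/(-613) = -1/613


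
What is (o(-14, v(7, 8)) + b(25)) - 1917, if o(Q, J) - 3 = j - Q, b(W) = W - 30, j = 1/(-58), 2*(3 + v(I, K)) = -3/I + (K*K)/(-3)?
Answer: -110491/58 ≈ -1905.0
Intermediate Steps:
v(I, K) = -3 - 3/(2*I) - K**2/6 (v(I, K) = -3 + (-3/I + (K*K)/(-3))/2 = -3 + (-3/I + K**2*(-1/3))/2 = -3 + (-3/I - K**2/3)/2 = -3 + (-3/(2*I) - K**2/6) = -3 - 3/(2*I) - K**2/6)
j = -1/58 ≈ -0.017241
b(W) = -30 + W
o(Q, J) = 173/58 - Q (o(Q, J) = 3 + (-1/58 - Q) = 173/58 - Q)
(o(-14, v(7, 8)) + b(25)) - 1917 = ((173/58 - 1*(-14)) + (-30 + 25)) - 1917 = ((173/58 + 14) - 5) - 1917 = (985/58 - 5) - 1917 = 695/58 - 1917 = -110491/58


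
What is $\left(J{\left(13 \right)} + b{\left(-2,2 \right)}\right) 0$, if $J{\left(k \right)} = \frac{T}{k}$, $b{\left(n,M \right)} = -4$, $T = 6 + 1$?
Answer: $0$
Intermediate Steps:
$T = 7$
$J{\left(k \right)} = \frac{7}{k}$
$\left(J{\left(13 \right)} + b{\left(-2,2 \right)}\right) 0 = \left(\frac{7}{13} - 4\right) 0 = \left(- \frac{45}{13}\right) 0 = 0$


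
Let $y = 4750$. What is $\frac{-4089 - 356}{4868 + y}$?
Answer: $- \frac{635}{1374} \approx -0.46215$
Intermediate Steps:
$\frac{-4089 - 356}{4868 + y} = \frac{-4089 - 356}{4868 + 4750} = - \frac{4445}{9618} = \left(-4445\right) \frac{1}{9618} = - \frac{635}{1374}$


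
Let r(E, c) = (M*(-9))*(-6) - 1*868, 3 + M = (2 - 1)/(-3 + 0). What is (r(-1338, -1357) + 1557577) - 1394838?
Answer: 161691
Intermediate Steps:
M = -10/3 (M = -3 + (2 - 1)/(-3 + 0) = -3 + 1/(-3) = -3 + 1*(-⅓) = -3 - ⅓ = -10/3 ≈ -3.3333)
r(E, c) = -1048 (r(E, c) = -10/3*(-9)*(-6) - 1*868 = 30*(-6) - 868 = -180 - 868 = -1048)
(r(-1338, -1357) + 1557577) - 1394838 = (-1048 + 1557577) - 1394838 = 1556529 - 1394838 = 161691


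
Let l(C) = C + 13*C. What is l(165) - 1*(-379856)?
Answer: 382166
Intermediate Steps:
l(C) = 14*C
l(165) - 1*(-379856) = 14*165 - 1*(-379856) = 2310 + 379856 = 382166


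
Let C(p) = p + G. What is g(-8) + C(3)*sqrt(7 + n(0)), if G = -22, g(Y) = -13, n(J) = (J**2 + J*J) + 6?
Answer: -13 - 19*sqrt(13) ≈ -81.505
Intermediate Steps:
n(J) = 6 + 2*J**2 (n(J) = (J**2 + J**2) + 6 = 2*J**2 + 6 = 6 + 2*J**2)
C(p) = -22 + p (C(p) = p - 22 = -22 + p)
g(-8) + C(3)*sqrt(7 + n(0)) = -13 + (-22 + 3)*sqrt(7 + (6 + 2*0**2)) = -13 - 19*sqrt(7 + (6 + 2*0)) = -13 - 19*sqrt(7 + (6 + 0)) = -13 - 19*sqrt(7 + 6) = -13 - 19*sqrt(13)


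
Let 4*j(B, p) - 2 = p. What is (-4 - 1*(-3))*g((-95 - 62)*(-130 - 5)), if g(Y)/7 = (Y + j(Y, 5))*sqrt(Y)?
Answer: -1780527*sqrt(2355)/4 ≈ -2.1602e+7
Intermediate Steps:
j(B, p) = 1/2 + p/4
g(Y) = 7*sqrt(Y)*(7/4 + Y) (g(Y) = 7*((Y + (1/2 + (1/4)*5))*sqrt(Y)) = 7*((Y + (1/2 + 5/4))*sqrt(Y)) = 7*((Y + 7/4)*sqrt(Y)) = 7*((7/4 + Y)*sqrt(Y)) = 7*(sqrt(Y)*(7/4 + Y)) = 7*sqrt(Y)*(7/4 + Y))
(-4 - 1*(-3))*g((-95 - 62)*(-130 - 5)) = (-4 - 1*(-3))*(sqrt((-95 - 62)*(-130 - 5))*(49/4 + 7*((-95 - 62)*(-130 - 5)))) = (-4 + 3)*(sqrt(-157*(-135))*(49/4 + 7*(-157*(-135)))) = -sqrt(21195)*(49/4 + 7*21195) = -3*sqrt(2355)*(49/4 + 148365) = -3*sqrt(2355)*593509/4 = -1780527*sqrt(2355)/4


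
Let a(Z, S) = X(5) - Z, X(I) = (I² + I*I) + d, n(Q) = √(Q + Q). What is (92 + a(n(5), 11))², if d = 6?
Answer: (148 - √10)² ≈ 20978.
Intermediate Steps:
n(Q) = √2*√Q (n(Q) = √(2*Q) = √2*√Q)
X(I) = 6 + 2*I² (X(I) = (I² + I*I) + 6 = (I² + I²) + 6 = 2*I² + 6 = 6 + 2*I²)
a(Z, S) = 56 - Z (a(Z, S) = (6 + 2*5²) - Z = (6 + 2*25) - Z = (6 + 50) - Z = 56 - Z)
(92 + a(n(5), 11))² = (92 + (56 - √2*√5))² = (92 + (56 - √10))² = (148 - √10)²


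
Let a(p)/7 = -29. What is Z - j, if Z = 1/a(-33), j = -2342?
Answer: 475425/203 ≈ 2342.0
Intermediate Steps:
a(p) = -203 (a(p) = 7*(-29) = -203)
Z = -1/203 (Z = 1/(-203) = -1/203 ≈ -0.0049261)
Z - j = -1/203 - 1*(-2342) = -1/203 + 2342 = 475425/203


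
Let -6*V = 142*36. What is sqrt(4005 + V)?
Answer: sqrt(3153) ≈ 56.152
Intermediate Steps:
V = -852 (V = -71*36/3 = -1/6*5112 = -852)
sqrt(4005 + V) = sqrt(4005 - 852) = sqrt(3153)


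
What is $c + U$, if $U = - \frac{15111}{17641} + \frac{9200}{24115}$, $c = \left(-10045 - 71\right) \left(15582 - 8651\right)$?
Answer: $- \frac{1534725268843}{21889} \approx -7.0114 \cdot 10^{7}$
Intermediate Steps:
$c = -70113996$ ($c = \left(-10116\right) 6931 = -70113996$)
$U = - \frac{10399}{21889}$ ($U = \left(-15111\right) \frac{1}{17641} + 9200 \cdot \frac{1}{24115} = - \frac{657}{767} + \frac{1840}{4823} = - \frac{10399}{21889} \approx -0.47508$)
$c + U = -70113996 - \frac{10399}{21889} = - \frac{1534725268843}{21889}$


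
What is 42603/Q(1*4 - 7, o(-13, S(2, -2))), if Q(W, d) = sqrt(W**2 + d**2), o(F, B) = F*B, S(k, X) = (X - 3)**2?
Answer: 42603*sqrt(105634)/105634 ≈ 131.08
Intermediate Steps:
S(k, X) = (-3 + X)**2
o(F, B) = B*F
42603/Q(1*4 - 7, o(-13, S(2, -2))) = 42603/(sqrt((1*4 - 7)**2 + ((-3 - 2)**2*(-13))**2)) = 42603/(sqrt((4 - 7)**2 + ((-5)**2*(-13))**2)) = 42603/(sqrt((-3)**2 + (25*(-13))**2)) = 42603/(sqrt(9 + (-325)**2)) = 42603/(sqrt(9 + 105625)) = 42603/(sqrt(105634)) = 42603*(sqrt(105634)/105634) = 42603*sqrt(105634)/105634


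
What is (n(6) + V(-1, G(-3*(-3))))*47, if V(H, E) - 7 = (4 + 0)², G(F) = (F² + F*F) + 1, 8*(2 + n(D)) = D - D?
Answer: 987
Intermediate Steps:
n(D) = -2 (n(D) = -2 + (D - D)/8 = -2 + (⅛)*0 = -2 + 0 = -2)
G(F) = 1 + 2*F² (G(F) = (F² + F²) + 1 = 2*F² + 1 = 1 + 2*F²)
V(H, E) = 23 (V(H, E) = 7 + (4 + 0)² = 7 + 4² = 7 + 16 = 23)
(n(6) + V(-1, G(-3*(-3))))*47 = (-2 + 23)*47 = 21*47 = 987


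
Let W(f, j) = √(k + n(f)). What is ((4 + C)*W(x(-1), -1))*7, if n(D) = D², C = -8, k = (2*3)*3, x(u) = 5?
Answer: -28*√43 ≈ -183.61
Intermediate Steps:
k = 18 (k = 6*3 = 18)
W(f, j) = √(18 + f²)
((4 + C)*W(x(-1), -1))*7 = ((4 - 8)*√(18 + 5²))*7 = -4*√(18 + 25)*7 = -4*√43*7 = -28*√43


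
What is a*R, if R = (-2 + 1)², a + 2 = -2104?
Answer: -2106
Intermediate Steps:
a = -2106 (a = -2 - 2104 = -2106)
R = 1 (R = (-1)² = 1)
a*R = -2106*1 = -2106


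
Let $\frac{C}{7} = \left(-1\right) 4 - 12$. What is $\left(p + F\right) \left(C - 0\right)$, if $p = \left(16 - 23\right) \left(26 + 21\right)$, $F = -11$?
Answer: $38080$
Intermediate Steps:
$C = -112$ ($C = 7 \left(\left(-1\right) 4 - 12\right) = 7 \left(-4 - 12\right) = 7 \left(-16\right) = -112$)
$p = -329$ ($p = \left(-7\right) 47 = -329$)
$\left(p + F\right) \left(C - 0\right) = \left(-329 - 11\right) \left(-112 - 0\right) = - 340 \left(-112 + 0\right) = \left(-340\right) \left(-112\right) = 38080$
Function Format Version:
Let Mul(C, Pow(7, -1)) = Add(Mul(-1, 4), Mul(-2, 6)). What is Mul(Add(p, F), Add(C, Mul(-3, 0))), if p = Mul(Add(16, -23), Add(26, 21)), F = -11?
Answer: 38080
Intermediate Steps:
C = -112 (C = Mul(7, Add(Mul(-1, 4), Mul(-2, 6))) = Mul(7, Add(-4, -12)) = Mul(7, -16) = -112)
p = -329 (p = Mul(-7, 47) = -329)
Mul(Add(p, F), Add(C, Mul(-3, 0))) = Mul(Add(-329, -11), Add(-112, Mul(-3, 0))) = Mul(-340, Add(-112, 0)) = Mul(-340, -112) = 38080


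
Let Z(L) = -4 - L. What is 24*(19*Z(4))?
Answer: -3648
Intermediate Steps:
24*(19*Z(4)) = 24*(19*(-4 - 1*4)) = 24*(19*(-4 - 4)) = 24*(19*(-8)) = 24*(-152) = -3648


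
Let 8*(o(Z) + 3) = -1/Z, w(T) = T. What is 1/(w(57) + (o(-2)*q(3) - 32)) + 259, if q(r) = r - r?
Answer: 6476/25 ≈ 259.04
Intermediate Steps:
q(r) = 0
o(Z) = -3 - 1/(8*Z) (o(Z) = -3 + (-1/Z)/8 = -3 - 1/(8*Z))
1/(w(57) + (o(-2)*q(3) - 32)) + 259 = 1/(57 + ((-3 - 1/8/(-2))*0 - 32)) + 259 = 1/(57 + ((-3 - 1/8*(-1/2))*0 - 32)) + 259 = 1/(57 + ((-3 + 1/16)*0 - 32)) + 259 = 1/(57 + (-47/16*0 - 32)) + 259 = 1/(57 + (0 - 32)) + 259 = 1/(57 - 32) + 259 = 1/25 + 259 = 6476/25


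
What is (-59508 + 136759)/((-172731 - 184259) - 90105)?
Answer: -77251/447095 ≈ -0.17278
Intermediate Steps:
(-59508 + 136759)/((-172731 - 184259) - 90105) = 77251/(-356990 - 90105) = 77251/(-447095) = 77251*(-1/447095) = -77251/447095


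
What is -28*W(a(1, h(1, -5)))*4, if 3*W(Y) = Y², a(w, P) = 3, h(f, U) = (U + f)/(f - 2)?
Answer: -336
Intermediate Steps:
h(f, U) = (U + f)/(-2 + f)
W(Y) = Y²/3
-28*W(a(1, h(1, -5)))*4 = -28*3²/3*4 = -28*9/3*4 = -28*3*4 = -84*4 = -336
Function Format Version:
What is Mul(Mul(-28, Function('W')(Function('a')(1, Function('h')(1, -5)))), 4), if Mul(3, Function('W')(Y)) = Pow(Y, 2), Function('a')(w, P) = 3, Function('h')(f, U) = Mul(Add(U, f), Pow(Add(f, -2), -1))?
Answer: -336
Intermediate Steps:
Function('h')(f, U) = Mul(Pow(Add(-2, f), -1), Add(U, f)) (Function('h')(f, U) = Mul(Add(U, f), Pow(Add(-2, f), -1)) = Mul(Pow(Add(-2, f), -1), Add(U, f)))
Function('W')(Y) = Mul(Rational(1, 3), Pow(Y, 2))
Mul(Mul(-28, Function('W')(Function('a')(1, Function('h')(1, -5)))), 4) = Mul(Mul(-28, Mul(Rational(1, 3), Pow(3, 2))), 4) = Mul(Mul(-28, Mul(Rational(1, 3), 9)), 4) = Mul(Mul(-28, 3), 4) = Mul(-84, 4) = -336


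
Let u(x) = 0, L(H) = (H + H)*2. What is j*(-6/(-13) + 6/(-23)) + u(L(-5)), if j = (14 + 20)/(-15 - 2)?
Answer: -120/299 ≈ -0.40134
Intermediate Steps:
L(H) = 4*H (L(H) = (2*H)*2 = 4*H)
j = -2 (j = 34/(-17) = 34*(-1/17) = -2)
j*(-6/(-13) + 6/(-23)) + u(L(-5)) = -2*(-6/(-13) + 6/(-23)) + 0 = -2*(-6*(-1/13) + 6*(-1/23)) + 0 = -2*(6/13 - 6/23) + 0 = -2*60/299 + 0 = -120/299 + 0 = -120/299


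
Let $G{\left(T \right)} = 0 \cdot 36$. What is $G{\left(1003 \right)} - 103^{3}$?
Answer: $-1092727$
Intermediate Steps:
$G{\left(T \right)} = 0$
$G{\left(1003 \right)} - 103^{3} = 0 - 103^{3} = 0 - 1092727 = -1092727$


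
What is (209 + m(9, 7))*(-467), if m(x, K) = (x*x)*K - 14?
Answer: -355854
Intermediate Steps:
m(x, K) = -14 + K*x² (m(x, K) = x²*K - 14 = K*x² - 14 = -14 + K*x²)
(209 + m(9, 7))*(-467) = (209 + (-14 + 7*9²))*(-467) = (209 + (-14 + 7*81))*(-467) = (209 + (-14 + 567))*(-467) = (209 + 553)*(-467) = 762*(-467) = -355854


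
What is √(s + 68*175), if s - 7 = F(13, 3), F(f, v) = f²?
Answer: 2*√3019 ≈ 109.89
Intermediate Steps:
s = 176 (s = 7 + 13² = 7 + 169 = 176)
√(s + 68*175) = √(176 + 68*175) = √(176 + 11900) = √12076 = 2*√3019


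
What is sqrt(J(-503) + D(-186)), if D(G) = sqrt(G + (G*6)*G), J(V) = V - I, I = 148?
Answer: sqrt(-651 + sqrt(207390)) ≈ 13.986*I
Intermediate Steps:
J(V) = -148 + V (J(V) = V - 1*148 = V - 148 = -148 + V)
D(G) = sqrt(G + 6*G**2) (D(G) = sqrt(G + (6*G)*G) = sqrt(G + 6*G**2))
sqrt(J(-503) + D(-186)) = sqrt((-148 - 503) + sqrt(-186*(1 + 6*(-186)))) = sqrt(-651 + sqrt(-186*(1 - 1116))) = sqrt(-651 + sqrt(-186*(-1115))) = sqrt(-651 + sqrt(207390))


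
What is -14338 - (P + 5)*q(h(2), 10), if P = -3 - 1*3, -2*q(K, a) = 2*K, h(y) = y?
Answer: -14340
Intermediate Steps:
q(K, a) = -K
P = -6 (P = -3 - 3 = -6)
-14338 - (P + 5)*q(h(2), 10) = -14338 - (-6 + 5)*(-1*2) = -14338 - (-1)*(-2) = -14338 - 1*2 = -14338 - 2 = -14340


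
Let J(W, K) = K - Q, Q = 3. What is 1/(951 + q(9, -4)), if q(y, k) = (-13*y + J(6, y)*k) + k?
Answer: 1/806 ≈ 0.0012407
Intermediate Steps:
J(W, K) = -3 + K (J(W, K) = K - 1*3 = K - 3 = -3 + K)
q(y, k) = k - 13*y + k*(-3 + y) (q(y, k) = (-13*y + (-3 + y)*k) + k = (-13*y + k*(-3 + y)) + k = k - 13*y + k*(-3 + y))
1/(951 + q(9, -4)) = 1/(951 + (-4 - 13*9 - 4*(-3 + 9))) = 1/(951 + (-4 - 117 - 4*6)) = 1/(951 + (-4 - 117 - 24)) = 1/(951 - 145) = 1/806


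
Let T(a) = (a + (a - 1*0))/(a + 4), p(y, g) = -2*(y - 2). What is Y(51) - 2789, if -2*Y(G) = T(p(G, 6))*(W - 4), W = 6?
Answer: -131181/47 ≈ -2791.1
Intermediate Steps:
p(y, g) = 4 - 2*y (p(y, g) = -2*(-2 + y) = 4 - 2*y)
T(a) = 2*a/(4 + a) (T(a) = (a + (a + 0))/(4 + a) = (a + a)/(4 + a) = (2*a)/(4 + a) = 2*a/(4 + a))
Y(G) = -2*(4 - 2*G)/(8 - 2*G) (Y(G) = -2*(4 - 2*G)/(4 + (4 - 2*G))*(6 - 4)/2 = -2*(4 - 2*G)/(8 - 2*G)*2/2 = -2*(4 - 2*G)/(8 - 2*G))
Y(51) - 2789 = 2*(2 - 1*51)/(-4 + 51) - 2789 = 2*(2 - 51)/47 - 2789 = 2*(1/47)*(-49) - 2789 = -98/47 - 2789 = -131181/47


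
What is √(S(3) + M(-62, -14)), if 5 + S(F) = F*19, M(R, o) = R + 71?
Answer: √61 ≈ 7.8102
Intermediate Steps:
M(R, o) = 71 + R
S(F) = -5 + 19*F (S(F) = -5 + F*19 = -5 + 19*F)
√(S(3) + M(-62, -14)) = √((-5 + 19*3) + (71 - 62)) = √((-5 + 57) + 9) = √(52 + 9) = √61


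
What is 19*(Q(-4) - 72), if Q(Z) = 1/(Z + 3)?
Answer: -1387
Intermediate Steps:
Q(Z) = 1/(3 + Z)
19*(Q(-4) - 72) = 19*(1/(3 - 4) - 72) = 19*(1/(-1) - 72) = 19*(-1 - 72) = 19*(-73) = -1387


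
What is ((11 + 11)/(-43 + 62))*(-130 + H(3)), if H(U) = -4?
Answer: -2948/19 ≈ -155.16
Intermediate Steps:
((11 + 11)/(-43 + 62))*(-130 + H(3)) = ((11 + 11)/(-43 + 62))*(-130 - 4) = (22/19)*(-134) = -2948/19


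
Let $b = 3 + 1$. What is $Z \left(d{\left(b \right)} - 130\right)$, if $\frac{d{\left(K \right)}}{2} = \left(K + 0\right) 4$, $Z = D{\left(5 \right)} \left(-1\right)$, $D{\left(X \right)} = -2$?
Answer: $-196$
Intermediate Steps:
$b = 4$
$Z = 2$ ($Z = \left(-2\right) \left(-1\right) = 2$)
$d{\left(K \right)} = 8 K$ ($d{\left(K \right)} = 2 \left(K + 0\right) 4 = 2 K 4 = 2 \cdot 4 K = 8 K$)
$Z \left(d{\left(b \right)} - 130\right) = 2 \left(8 \cdot 4 - 130\right) = 2 \left(32 - 130\right) = 2 \left(-98\right) = -196$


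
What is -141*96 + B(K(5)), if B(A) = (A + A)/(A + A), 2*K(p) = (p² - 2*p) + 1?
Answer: -13535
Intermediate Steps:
K(p) = ½ + p²/2 - p (K(p) = ((p² - 2*p) + 1)/2 = (1 + p² - 2*p)/2 = ½ + p²/2 - p)
B(A) = 1 (B(A) = (2*A)/((2*A)) = (2*A)*(1/(2*A)) = 1)
-141*96 + B(K(5)) = -141*96 + 1 = -13536 + 1 = -13535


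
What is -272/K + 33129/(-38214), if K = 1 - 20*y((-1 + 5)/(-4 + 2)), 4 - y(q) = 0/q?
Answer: 864113/335434 ≈ 2.5761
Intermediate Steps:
y(q) = 4 (y(q) = 4 - 0/q = 4 - 1*0 = 4 + 0 = 4)
K = -79 (K = 1 - 20*4 = 1 - 80 = -79)
-272/K + 33129/(-38214) = -272/(-79) + 33129/(-38214) = -272*(-1/79) + 33129*(-1/38214) = 272/79 - 3681/4246 = 864113/335434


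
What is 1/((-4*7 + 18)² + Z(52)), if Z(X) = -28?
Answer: 1/72 ≈ 0.013889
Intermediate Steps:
1/((-4*7 + 18)² + Z(52)) = 1/((-4*7 + 18)² - 28) = 1/((-28 + 18)² - 28) = 1/((-10)² - 28) = 1/(100 - 28) = 1/72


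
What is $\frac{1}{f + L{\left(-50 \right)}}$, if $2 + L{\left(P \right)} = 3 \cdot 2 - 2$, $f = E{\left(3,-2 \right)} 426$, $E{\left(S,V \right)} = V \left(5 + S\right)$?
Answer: $- \frac{1}{6814} \approx -0.00014676$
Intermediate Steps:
$f = -6816$ ($f = - 2 \left(5 + 3\right) 426 = \left(-2\right) 8 \cdot 426 = \left(-16\right) 426 = -6816$)
$L{\left(P \right)} = 2$ ($L{\left(P \right)} = -2 + \left(3 \cdot 2 - 2\right) = -2 + \left(6 - 2\right) = -2 + 4 = 2$)
$\frac{1}{f + L{\left(-50 \right)}} = \frac{1}{-6816 + 2} = \frac{1}{-6814} = - \frac{1}{6814}$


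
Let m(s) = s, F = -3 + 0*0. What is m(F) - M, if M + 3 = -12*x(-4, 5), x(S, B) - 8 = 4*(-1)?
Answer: 48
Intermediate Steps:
F = -3 (F = -3 + 0 = -3)
x(S, B) = 4 (x(S, B) = 8 + 4*(-1) = 8 - 4 = 4)
M = -51 (M = -3 - 12*4 = -3 - 48 = -51)
m(F) - M = -3 - 1*(-51) = -3 + 51 = 48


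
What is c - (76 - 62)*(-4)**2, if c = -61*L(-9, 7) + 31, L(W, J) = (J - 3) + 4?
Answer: -681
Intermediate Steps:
L(W, J) = 1 + J (L(W, J) = (-3 + J) + 4 = 1 + J)
c = -457 (c = -61*(1 + 7) + 31 = -61*8 + 31 = -488 + 31 = -457)
c - (76 - 62)*(-4)**2 = -457 - (76 - 62)*(-4)**2 = -457 - 14*16 = -457 - 1*224 = -457 - 224 = -681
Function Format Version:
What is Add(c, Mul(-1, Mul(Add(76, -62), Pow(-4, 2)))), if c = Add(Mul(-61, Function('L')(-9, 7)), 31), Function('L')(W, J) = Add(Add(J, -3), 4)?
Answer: -681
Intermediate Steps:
Function('L')(W, J) = Add(1, J) (Function('L')(W, J) = Add(Add(-3, J), 4) = Add(1, J))
c = -457 (c = Add(Mul(-61, Add(1, 7)), 31) = Add(Mul(-61, 8), 31) = Add(-488, 31) = -457)
Add(c, Mul(-1, Mul(Add(76, -62), Pow(-4, 2)))) = Add(-457, Mul(-1, Mul(Add(76, -62), Pow(-4, 2)))) = Add(-457, Mul(-1, Mul(14, 16))) = Add(-457, Mul(-1, 224)) = Add(-457, -224) = -681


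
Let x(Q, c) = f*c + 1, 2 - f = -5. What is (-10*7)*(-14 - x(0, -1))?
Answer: 560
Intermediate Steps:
f = 7 (f = 2 - 1*(-5) = 2 + 5 = 7)
x(Q, c) = 1 + 7*c (x(Q, c) = 7*c + 1 = 1 + 7*c)
(-10*7)*(-14 - x(0, -1)) = (-10*7)*(-14 - (1 + 7*(-1))) = -70*(-14 - (1 - 7)) = -70*(-14 - 1*(-6)) = -70*(-14 + 6) = -70*(-8) = 560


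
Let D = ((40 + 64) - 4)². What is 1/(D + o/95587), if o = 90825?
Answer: 95587/955960825 ≈ 9.9991e-5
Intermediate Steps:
D = 10000 (D = (104 - 4)² = 100² = 10000)
1/(D + o/95587) = 1/(10000 + 90825/95587) = 1/(955960825/95587) = 95587/955960825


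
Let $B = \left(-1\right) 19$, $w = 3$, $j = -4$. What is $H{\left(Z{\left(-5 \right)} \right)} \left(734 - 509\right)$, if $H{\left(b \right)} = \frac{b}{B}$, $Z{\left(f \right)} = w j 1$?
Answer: $\frac{2700}{19} \approx 142.11$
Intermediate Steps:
$Z{\left(f \right)} = -12$ ($Z{\left(f \right)} = 3 \left(-4\right) 1 = \left(-12\right) 1 = -12$)
$B = -19$
$H{\left(b \right)} = - \frac{b}{19}$ ($H{\left(b \right)} = \frac{b}{-19} = b \left(- \frac{1}{19}\right) = - \frac{b}{19}$)
$H{\left(Z{\left(-5 \right)} \right)} \left(734 - 509\right) = \left(- \frac{1}{19}\right) \left(-12\right) \left(734 - 509\right) = \frac{12}{19} \cdot 225 = \frac{2700}{19}$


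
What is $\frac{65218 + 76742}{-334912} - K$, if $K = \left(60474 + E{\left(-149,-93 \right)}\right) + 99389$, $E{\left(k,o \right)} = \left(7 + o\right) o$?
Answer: $- \frac{7027350649}{41864} \approx -1.6786 \cdot 10^{5}$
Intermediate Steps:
$E{\left(k,o \right)} = o \left(7 + o\right)$
$K = 167861$ ($K = \left(60474 - 93 \left(7 - 93\right)\right) + 99389 = \left(60474 - -7998\right) + 99389 = \left(60474 + 7998\right) + 99389 = 68472 + 99389 = 167861$)
$\frac{65218 + 76742}{-334912} - K = \frac{65218 + 76742}{-334912} - 167861 = 141960 \left(- \frac{1}{334912}\right) - 167861 = - \frac{17745}{41864} - 167861 = - \frac{7027350649}{41864}$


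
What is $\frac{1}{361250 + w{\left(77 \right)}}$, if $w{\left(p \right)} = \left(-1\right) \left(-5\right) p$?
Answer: $\frac{1}{361635} \approx 2.7652 \cdot 10^{-6}$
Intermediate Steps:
$w{\left(p \right)} = 5 p$
$\frac{1}{361250 + w{\left(77 \right)}} = \frac{1}{361250 + 5 \cdot 77} = \frac{1}{361250 + 385} = \frac{1}{361635}$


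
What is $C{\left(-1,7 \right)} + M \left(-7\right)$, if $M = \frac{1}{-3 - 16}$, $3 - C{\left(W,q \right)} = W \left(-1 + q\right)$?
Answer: $\frac{178}{19} \approx 9.3684$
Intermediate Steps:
$C{\left(W,q \right)} = 3 - W \left(-1 + q\right)$
$M = - \frac{1}{19}$ ($M = \frac{1}{-19} = - \frac{1}{19} \approx -0.052632$)
$C{\left(-1,7 \right)} + M \left(-7\right) = \left(3 - 1 - \left(-1\right) 7\right) - - \frac{7}{19} = \left(3 - 1 + 7\right) + \frac{7}{19} = 9 + \frac{7}{19} = \frac{178}{19}$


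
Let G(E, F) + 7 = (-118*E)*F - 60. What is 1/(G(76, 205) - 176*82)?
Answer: -1/1852939 ≈ -5.3968e-7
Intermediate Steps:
G(E, F) = -67 - 118*E*F (G(E, F) = -7 + ((-118*E)*F - 60) = -7 + (-118*E*F - 60) = -7 + (-60 - 118*E*F) = -67 - 118*E*F)
1/(G(76, 205) - 176*82) = 1/((-67 - 118*76*205) - 176*82) = 1/((-67 - 1838440) - 14432) = 1/(-1838507 - 14432) = 1/(-1852939) = -1/1852939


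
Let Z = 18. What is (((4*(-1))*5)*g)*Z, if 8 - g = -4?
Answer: -4320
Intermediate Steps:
g = 12 (g = 8 - 1*(-4) = 8 + 4 = 12)
(((4*(-1))*5)*g)*Z = (((4*(-1))*5)*12)*18 = (-4*5*12)*18 = -20*12*18 = -240*18 = -4320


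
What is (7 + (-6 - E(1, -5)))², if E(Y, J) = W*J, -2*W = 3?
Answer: 169/4 ≈ 42.250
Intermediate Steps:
W = -3/2 (W = -½*3 = -3/2 ≈ -1.5000)
E(Y, J) = -3*J/2
(7 + (-6 - E(1, -5)))² = (7 + (-6 - (-3)*(-5)/2))² = (7 + (-6 - 1*15/2))² = (7 + (-6 - 15/2))² = (7 - 27/2)² = (-13/2)² = 169/4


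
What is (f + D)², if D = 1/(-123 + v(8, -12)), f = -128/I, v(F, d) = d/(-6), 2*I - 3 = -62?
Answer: 955860889/50965321 ≈ 18.755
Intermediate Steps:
I = -59/2 (I = 3/2 + (½)*(-62) = 3/2 - 31 = -59/2 ≈ -29.500)
v(F, d) = -d/6 (v(F, d) = d*(-⅙) = -d/6)
f = 256/59 (f = -128/(-59/2) = -128*(-2/59) = 256/59 ≈ 4.3390)
D = -1/121 (D = 1/(-123 - ⅙*(-12)) = 1/(-123 + 2) = 1/(-121) = -1/121 ≈ -0.0082645)
(f + D)² = (256/59 - 1/121)² = (30917/7139)² = 955860889/50965321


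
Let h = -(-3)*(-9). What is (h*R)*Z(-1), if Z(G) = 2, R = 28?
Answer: -1512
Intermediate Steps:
h = -27 (h = -3*9 = -27)
(h*R)*Z(-1) = -27*28*2 = -756*2 = -1512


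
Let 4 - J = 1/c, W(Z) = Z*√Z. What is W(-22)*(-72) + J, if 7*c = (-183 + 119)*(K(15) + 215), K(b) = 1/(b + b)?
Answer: 825833/206432 + 1584*I*√22 ≈ 4.0005 + 7429.6*I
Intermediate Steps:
K(b) = 1/(2*b)
c = -206432/105 (c = ((-183 + 119)*((½)/15 + 215))/7 = (-64*((½)*(1/15) + 215))/7 = (-64*(1/30 + 215))/7 = (-64*6451/30)/7 = (⅐)*(-206432/15) = -206432/105 ≈ -1966.0)
W(Z) = Z^(3/2)
J = 825833/206432 (J = 4 - 1/(-206432/105) = 4 - 1*(-105/206432) = 4 + 105/206432 = 825833/206432 ≈ 4.0005)
W(-22)*(-72) + J = (-22)^(3/2)*(-72) + 825833/206432 = -22*I*√22*(-72) + 825833/206432 = 1584*I*√22 + 825833/206432 = 825833/206432 + 1584*I*√22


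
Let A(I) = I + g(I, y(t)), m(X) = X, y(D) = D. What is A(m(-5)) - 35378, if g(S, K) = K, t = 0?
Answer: -35383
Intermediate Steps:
A(I) = I (A(I) = I + 0 = I)
A(m(-5)) - 35378 = -5 - 35378 = -35383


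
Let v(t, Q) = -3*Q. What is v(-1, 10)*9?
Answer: -270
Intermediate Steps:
v(-1, 10)*9 = -3*10*9 = -30*9 = -270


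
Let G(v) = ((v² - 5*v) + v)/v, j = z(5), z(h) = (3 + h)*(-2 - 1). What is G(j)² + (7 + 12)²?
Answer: 1145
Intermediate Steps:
z(h) = -9 - 3*h (z(h) = (3 + h)*(-3) = -9 - 3*h)
j = -24 (j = -9 - 3*5 = -9 - 15 = -24)
G(v) = (v² - 4*v)/v
G(j)² + (7 + 12)² = (-4 - 24)² + (7 + 12)² = (-28)² + 19² = 784 + 361 = 1145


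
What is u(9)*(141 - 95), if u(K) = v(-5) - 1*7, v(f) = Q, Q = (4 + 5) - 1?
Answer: 46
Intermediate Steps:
Q = 8 (Q = 9 - 1 = 8)
v(f) = 8
u(K) = 1 (u(K) = 8 - 1*7 = 8 - 7 = 1)
u(9)*(141 - 95) = 1*(141 - 95) = 1*46 = 46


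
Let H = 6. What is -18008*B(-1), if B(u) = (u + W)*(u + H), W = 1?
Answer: 0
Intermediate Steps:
B(u) = (1 + u)*(6 + u) (B(u) = (u + 1)*(u + 6) = (1 + u)*(6 + u))
-18008*B(-1) = -18008*(6 + (-1)**2 + 7*(-1)) = -18008*(6 + 1 - 7) = -18008*0 = 0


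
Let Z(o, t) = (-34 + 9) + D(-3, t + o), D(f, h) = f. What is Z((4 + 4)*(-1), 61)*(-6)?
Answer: 168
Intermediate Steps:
Z(o, t) = -28 (Z(o, t) = (-34 + 9) - 3 = -25 - 3 = -28)
Z((4 + 4)*(-1), 61)*(-6) = -28*(-6) = 168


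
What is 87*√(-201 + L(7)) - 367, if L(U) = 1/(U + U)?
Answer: -367 + 87*I*√39382/14 ≈ -367.0 + 1233.2*I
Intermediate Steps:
L(U) = 1/(2*U)
87*√(-201 + L(7)) - 367 = 87*√(-201 + (½)/7) - 367 = 87*√(-201 + (½)*(⅐)) - 367 = 87*√(-201 + 1/14) - 367 = 87*√(-2813/14) - 367 = 87*(I*√39382/14) - 367 = 87*I*√39382/14 - 367 = -367 + 87*I*√39382/14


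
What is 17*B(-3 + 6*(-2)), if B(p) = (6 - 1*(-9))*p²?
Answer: 57375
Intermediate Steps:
B(p) = 15*p² (B(p) = (6 + 9)*p² = 15*p²)
17*B(-3 + 6*(-2)) = 17*(15*(-3 + 6*(-2))²) = 17*(15*(-3 - 12)²) = 17*(15*(-15)²) = 17*(15*225) = 17*3375 = 57375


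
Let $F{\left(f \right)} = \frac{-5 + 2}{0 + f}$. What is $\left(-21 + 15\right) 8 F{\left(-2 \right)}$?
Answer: $-72$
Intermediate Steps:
$F{\left(f \right)} = - \frac{3}{f}$
$\left(-21 + 15\right) 8 F{\left(-2 \right)} = \left(-21 + 15\right) 8 \left(- \frac{3}{-2}\right) = \left(-6\right) 8 \left(\left(-3\right) \left(- \frac{1}{2}\right)\right) = \left(-48\right) \frac{3}{2} = -72$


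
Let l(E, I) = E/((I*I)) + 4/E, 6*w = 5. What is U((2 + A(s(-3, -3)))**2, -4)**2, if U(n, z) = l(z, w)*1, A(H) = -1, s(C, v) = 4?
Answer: 28561/625 ≈ 45.698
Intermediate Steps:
w = 5/6 (w = (1/6)*5 = 5/6 ≈ 0.83333)
l(E, I) = 4/E + E/I**2 (l(E, I) = E/(I**2) + 4/E = E/I**2 + 4/E = 4/E + E/I**2)
U(n, z) = 4/z + 36*z/25 (U(n, z) = (4/z + z/(5/6)**2)*1 = (4/z + z*(36/25))*1 = (4/z + 36*z/25)*1 = 4/z + 36*z/25)
U((2 + A(s(-3, -3)))**2, -4)**2 = (4/(-4) + (36/25)*(-4))**2 = (4*(-1/4) - 144/25)**2 = (-1 - 144/25)**2 = (-169/25)**2 = 28561/625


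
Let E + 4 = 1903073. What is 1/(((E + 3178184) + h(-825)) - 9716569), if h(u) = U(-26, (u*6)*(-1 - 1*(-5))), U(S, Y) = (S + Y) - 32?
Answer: -1/4655174 ≈ -2.1481e-7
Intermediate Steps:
E = 1903069 (E = -4 + 1903073 = 1903069)
U(S, Y) = -32 + S + Y
h(u) = -58 + 24*u (h(u) = -32 - 26 + (u*6)*(-1 - 1*(-5)) = -32 - 26 + (6*u)*(-1 + 5) = -32 - 26 + (6*u)*4 = -32 - 26 + 24*u = -58 + 24*u)
1/(((E + 3178184) + h(-825)) - 9716569) = 1/(((1903069 + 3178184) + (-58 + 24*(-825))) - 9716569) = 1/((5081253 + (-58 - 19800)) - 9716569) = 1/((5081253 - 19858) - 9716569) = 1/(5061395 - 9716569) = 1/(-4655174) = -1/4655174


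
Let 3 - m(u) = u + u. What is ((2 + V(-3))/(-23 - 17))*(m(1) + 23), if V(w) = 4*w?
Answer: 6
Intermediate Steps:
m(u) = 3 - 2*u (m(u) = 3 - (u + u) = 3 - 2*u)
((2 + V(-3))/(-23 - 17))*(m(1) + 23) = ((2 + 4*(-3))/(-23 - 17))*((3 - 2*1) + 23) = ((2 - 12)/(-40))*((3 - 2) + 23) = (-10*(-1/40))*(1 + 23) = (¼)*24 = 6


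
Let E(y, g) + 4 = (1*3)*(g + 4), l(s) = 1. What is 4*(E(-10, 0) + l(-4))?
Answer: 36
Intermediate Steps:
E(y, g) = 8 + 3*g (E(y, g) = -4 + (1*3)*(g + 4) = -4 + 3*(4 + g) = -4 + (12 + 3*g) = 8 + 3*g)
4*(E(-10, 0) + l(-4)) = 4*((8 + 3*0) + 1) = 4*((8 + 0) + 1) = 4*(8 + 1) = 4*9 = 36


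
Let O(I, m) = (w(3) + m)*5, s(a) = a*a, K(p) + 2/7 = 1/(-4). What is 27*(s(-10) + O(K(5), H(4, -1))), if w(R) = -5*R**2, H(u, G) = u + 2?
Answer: -2565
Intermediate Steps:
H(u, G) = 2 + u
K(p) = -15/28 (K(p) = -2/7 + 1/(-4) = -2/7 - 1/4 = -15/28)
s(a) = a**2
O(I, m) = -225 + 5*m (O(I, m) = (-5*3**2 + m)*5 = (-5*9 + m)*5 = (-45 + m)*5 = -225 + 5*m)
27*(s(-10) + O(K(5), H(4, -1))) = 27*((-10)**2 + (-225 + 5*(2 + 4))) = 27*(100 + (-225 + 5*6)) = 27*(100 + (-225 + 30)) = 27*(100 - 195) = 27*(-95) = -2565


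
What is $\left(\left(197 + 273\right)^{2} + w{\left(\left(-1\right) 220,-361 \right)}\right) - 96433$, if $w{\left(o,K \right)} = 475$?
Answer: $124942$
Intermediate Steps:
$\left(\left(197 + 273\right)^{2} + w{\left(\left(-1\right) 220,-361 \right)}\right) - 96433 = \left(\left(197 + 273\right)^{2} + 475\right) - 96433 = \left(470^{2} + 475\right) - 96433 = \left(220900 + 475\right) - 96433 = 221375 - 96433 = 124942$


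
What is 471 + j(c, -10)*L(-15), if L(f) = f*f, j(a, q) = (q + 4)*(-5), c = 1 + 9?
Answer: 7221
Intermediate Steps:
c = 10
j(a, q) = -20 - 5*q (j(a, q) = (4 + q)*(-5) = -20 - 5*q)
L(f) = f**2
471 + j(c, -10)*L(-15) = 471 + (-20 - 5*(-10))*(-15)**2 = 471 + (-20 + 50)*225 = 471 + 30*225 = 471 + 6750 = 7221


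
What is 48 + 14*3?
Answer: 90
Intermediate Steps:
48 + 14*3 = 48 + 42 = 90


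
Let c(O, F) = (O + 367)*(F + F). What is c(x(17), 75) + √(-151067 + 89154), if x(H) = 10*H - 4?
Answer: 79950 + I*√61913 ≈ 79950.0 + 248.82*I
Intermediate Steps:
x(H) = -4 + 10*H
c(O, F) = 2*F*(367 + O) (c(O, F) = (367 + O)*(2*F) = 2*F*(367 + O))
c(x(17), 75) + √(-151067 + 89154) = 2*75*(367 + (-4 + 10*17)) + √(-151067 + 89154) = 2*75*(367 + (-4 + 170)) + √(-61913) = 2*75*(367 + 166) + I*√61913 = 2*75*533 + I*√61913 = 79950 + I*√61913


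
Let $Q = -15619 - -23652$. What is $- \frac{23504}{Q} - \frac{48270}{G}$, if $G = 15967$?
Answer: $- \frac{763041278}{128262911} \approx -5.949$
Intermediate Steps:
$Q = 8033$ ($Q = -15619 + 23652 = 8033$)
$- \frac{23504}{Q} - \frac{48270}{G} = - \frac{23504}{8033} - \frac{48270}{15967} = - \frac{763041278}{128262911}$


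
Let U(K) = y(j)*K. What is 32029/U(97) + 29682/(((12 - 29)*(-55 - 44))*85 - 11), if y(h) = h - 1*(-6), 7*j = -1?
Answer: 16094469623/284442994 ≈ 56.582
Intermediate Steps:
j = -⅐ (j = (⅐)*(-1) = -⅐ ≈ -0.14286)
y(h) = 6 + h (y(h) = h + 6 = 6 + h)
U(K) = 41*K/7 (U(K) = (6 - ⅐)*K = 41*K/7)
32029/U(97) + 29682/(((12 - 29)*(-55 - 44))*85 - 11) = 32029/(((41/7)*97)) + 29682/(((12 - 29)*(-55 - 44))*85 - 11) = 32029/(3977/7) + 29682/(-17*(-99)*85 - 11) = 32029*(7/3977) + 29682/(1683*85 - 11) = 224203/3977 + 29682/(143055 - 11) = 224203/3977 + 29682/143044 = 224203/3977 + 29682*(1/143044) = 224203/3977 + 14841/71522 = 16094469623/284442994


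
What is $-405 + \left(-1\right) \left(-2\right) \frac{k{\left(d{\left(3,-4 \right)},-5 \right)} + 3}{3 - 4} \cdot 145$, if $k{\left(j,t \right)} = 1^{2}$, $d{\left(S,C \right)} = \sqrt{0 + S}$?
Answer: $-1565$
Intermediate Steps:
$d{\left(S,C \right)} = \sqrt{S}$
$k{\left(j,t \right)} = 1$
$-405 + \left(-1\right) \left(-2\right) \frac{k{\left(d{\left(3,-4 \right)},-5 \right)} + 3}{3 - 4} \cdot 145 = -405 + \left(-1\right) \left(-2\right) \frac{1 + 3}{3 - 4} \cdot 145 = -405 + 2 \frac{4}{-1} \cdot 145 = -405 + 2 \cdot 4 \left(-1\right) 145 = -405 + 2 \left(-4\right) 145 = -405 - 1160 = -1565$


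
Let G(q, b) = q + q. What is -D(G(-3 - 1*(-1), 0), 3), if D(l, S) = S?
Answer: -3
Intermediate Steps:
G(q, b) = 2*q
-D(G(-3 - 1*(-1), 0), 3) = -1*3 = -3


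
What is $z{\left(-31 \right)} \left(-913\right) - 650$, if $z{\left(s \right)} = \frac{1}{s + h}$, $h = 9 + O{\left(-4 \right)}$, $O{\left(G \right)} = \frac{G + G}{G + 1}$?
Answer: $- \frac{34961}{58} \approx -602.78$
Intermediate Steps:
$O{\left(G \right)} = \frac{2 G}{1 + G}$
$h = \frac{35}{3}$ ($h = 9 + 2 \left(-4\right) \frac{1}{1 - 4} = 9 + 2 \left(-4\right) \frac{1}{-3} = 9 + 2 \left(-4\right) \left(- \frac{1}{3}\right) = 9 + \frac{8}{3} = \frac{35}{3} \approx 11.667$)
$z{\left(s \right)} = \frac{1}{\frac{35}{3} + s}$ ($z{\left(s \right)} = \frac{1}{s + \frac{35}{3}} = \frac{1}{\frac{35}{3} + s}$)
$z{\left(-31 \right)} \left(-913\right) - 650 = \frac{3}{35 + 3 \left(-31\right)} \left(-913\right) - 650 = \frac{3}{35 - 93} \left(-913\right) - 650 = \frac{3}{-58} \left(-913\right) - 650 = 3 \left(- \frac{1}{58}\right) \left(-913\right) - 650 = \left(- \frac{3}{58}\right) \left(-913\right) - 650 = \frac{2739}{58} - 650 = - \frac{34961}{58}$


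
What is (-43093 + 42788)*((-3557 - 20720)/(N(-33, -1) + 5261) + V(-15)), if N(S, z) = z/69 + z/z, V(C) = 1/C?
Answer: 141352372/99021 ≈ 1427.5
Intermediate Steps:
N(S, z) = 1 + z/69 (N(S, z) = z*(1/69) + 1 = z/69 + 1 = 1 + z/69)
(-43093 + 42788)*((-3557 - 20720)/(N(-33, -1) + 5261) + V(-15)) = (-43093 + 42788)*((-3557 - 20720)/((1 + (1/69)*(-1)) + 5261) + 1/(-15)) = -305*(-24277/((1 - 1/69) + 5261) - 1/15) = -305*(-24277/(68/69 + 5261) - 1/15) = -305*(-24277/363077/69 - 1/15) = -305*(-24277*69/363077 - 1/15) = -305*(-152283/33007 - 1/15) = -305*(-2317252/495105) = 141352372/99021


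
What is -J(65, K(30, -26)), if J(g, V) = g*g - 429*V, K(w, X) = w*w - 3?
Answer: 380588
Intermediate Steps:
K(w, X) = -3 + w² (K(w, X) = w² - 3 = -3 + w²)
J(g, V) = g² - 429*V
-J(65, K(30, -26)) = -(65² - 429*(-3 + 30²)) = -(4225 - 429*(-3 + 900)) = -(4225 - 429*897) = -(4225 - 384813) = -1*(-380588) = 380588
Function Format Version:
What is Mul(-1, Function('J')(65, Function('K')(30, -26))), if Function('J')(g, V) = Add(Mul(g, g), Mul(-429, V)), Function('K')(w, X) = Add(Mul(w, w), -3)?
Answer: 380588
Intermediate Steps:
Function('K')(w, X) = Add(-3, Pow(w, 2)) (Function('K')(w, X) = Add(Pow(w, 2), -3) = Add(-3, Pow(w, 2)))
Function('J')(g, V) = Add(Pow(g, 2), Mul(-429, V))
Mul(-1, Function('J')(65, Function('K')(30, -26))) = Mul(-1, Add(Pow(65, 2), Mul(-429, Add(-3, Pow(30, 2))))) = Mul(-1, Add(4225, Mul(-429, Add(-3, 900)))) = Mul(-1, Add(4225, Mul(-429, 897))) = Mul(-1, Add(4225, -384813)) = Mul(-1, -380588) = 380588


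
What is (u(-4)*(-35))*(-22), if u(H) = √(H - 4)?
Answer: 1540*I*√2 ≈ 2177.9*I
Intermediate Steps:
u(H) = √(-4 + H)
(u(-4)*(-35))*(-22) = (√(-4 - 4)*(-35))*(-22) = (√(-8)*(-35))*(-22) = ((2*I*√2)*(-35))*(-22) = -70*I*√2*(-22) = 1540*I*√2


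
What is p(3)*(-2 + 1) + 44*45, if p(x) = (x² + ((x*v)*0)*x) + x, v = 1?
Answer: 1968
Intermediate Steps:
p(x) = x + x² (p(x) = (x² + ((x*1)*0)*x) + x = (x² + (x*0)*x) + x = (x² + 0*x) + x = (x² + 0) + x = x² + x = x + x²)
p(3)*(-2 + 1) + 44*45 = (3*(1 + 3))*(-2 + 1) + 44*45 = (3*4)*(-1) + 1980 = 12*(-1) + 1980 = -12 + 1980 = 1968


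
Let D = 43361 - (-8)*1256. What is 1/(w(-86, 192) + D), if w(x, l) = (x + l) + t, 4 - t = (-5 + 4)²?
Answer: 1/53518 ≈ 1.8685e-5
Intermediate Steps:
t = 3 (t = 4 - (-5 + 4)² = 4 - 1*(-1)² = 4 - 1*1 = 4 - 1 = 3)
w(x, l) = 3 + l + x (w(x, l) = (x + l) + 3 = (l + x) + 3 = 3 + l + x)
D = 53409 (D = 43361 - 1*(-10048) = 43361 + 10048 = 53409)
1/(w(-86, 192) + D) = 1/((3 + 192 - 86) + 53409) = 1/(109 + 53409) = 1/53518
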